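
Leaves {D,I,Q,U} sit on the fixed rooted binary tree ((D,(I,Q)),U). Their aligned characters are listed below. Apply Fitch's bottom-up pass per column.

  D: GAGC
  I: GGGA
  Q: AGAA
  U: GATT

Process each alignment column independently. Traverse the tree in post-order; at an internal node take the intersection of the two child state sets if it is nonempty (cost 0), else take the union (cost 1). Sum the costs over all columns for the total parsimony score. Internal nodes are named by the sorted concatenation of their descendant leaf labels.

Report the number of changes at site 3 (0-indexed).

2

IQ@0: {G} ∪ {A} = {A,G} (union, +1)
DIQ@0: {G} ∩ {A,G} = {G} (intersection, +0)
DIQU@0: {G} ∩ {G} = {G} (intersection, +0)
IQ@1: {G} ∩ {G} = {G} (intersection, +0)
DIQ@1: {A} ∪ {G} = {A,G} (union, +1)
DIQU@1: {A,G} ∩ {A} = {A} (intersection, +0)
IQ@2: {G} ∪ {A} = {A,G} (union, +1)
DIQ@2: {G} ∩ {A,G} = {G} (intersection, +0)
DIQU@2: {G} ∪ {T} = {G,T} (union, +1)
IQ@3: {A} ∩ {A} = {A} (intersection, +0)
DIQ@3: {C} ∪ {A} = {A,C} (union, +1)
DIQU@3: {A,C} ∪ {T} = {A,C,T} (union, +1)
per-site changes: [1, 1, 2, 2]; total = 6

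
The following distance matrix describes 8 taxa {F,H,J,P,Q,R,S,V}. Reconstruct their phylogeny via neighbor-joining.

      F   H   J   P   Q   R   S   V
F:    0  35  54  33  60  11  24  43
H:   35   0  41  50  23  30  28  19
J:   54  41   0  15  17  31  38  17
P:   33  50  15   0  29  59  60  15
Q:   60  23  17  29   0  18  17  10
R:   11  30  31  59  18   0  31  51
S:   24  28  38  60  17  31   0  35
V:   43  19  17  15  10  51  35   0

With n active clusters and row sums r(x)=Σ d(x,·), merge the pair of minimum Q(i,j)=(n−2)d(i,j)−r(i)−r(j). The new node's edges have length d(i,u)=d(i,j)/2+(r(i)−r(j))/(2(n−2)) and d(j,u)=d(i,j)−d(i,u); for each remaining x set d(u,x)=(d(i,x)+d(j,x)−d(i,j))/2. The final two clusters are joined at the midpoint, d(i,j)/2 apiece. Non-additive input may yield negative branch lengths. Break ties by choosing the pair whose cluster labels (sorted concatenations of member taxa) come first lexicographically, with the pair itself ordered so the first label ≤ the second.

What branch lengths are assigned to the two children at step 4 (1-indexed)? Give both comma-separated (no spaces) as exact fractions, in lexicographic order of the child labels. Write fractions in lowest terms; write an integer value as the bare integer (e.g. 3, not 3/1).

iteration 1: select F,R (d=11, Q=-425); attach at lengths (95/12, 37/12); label the merged cluster FR
  updated: d(FR,H)=27, d(FR,J)=37, d(FR,P)=81/2, d(FR,Q)=67/2, d(FR,S)=22, d(FR,V)=83/2
iteration 2: select J,P (d=15, Q=-599/2); attach at lengths (61/20, 239/20); label the merged cluster JP
  updated: d(FR,JP)=125/4, d(H,JP)=38, d(JP,Q)=31/2, d(JP,S)=83/2, d(JP,V)=17/2
iteration 3: select JP,V (d=17/2, Q=-859/4); attach at lengths (219/32, 53/32); label the merged cluster JPV
  updated: d(FR,JPV)=257/8, d(H,JPV)=97/4, d(JPV,Q)=17/2, d(JPV,S)=34
iteration 4: select JPV,Q (d=17/2, Q=-1243/8); attach at lengths (113/16, 23/16); label the merged cluster JPQV
  updated: d(FR,JPQV)=457/16, d(H,JPQV)=155/8, d(JPQV,S)=85/4
iteration 5: select FR,S (d=22, Q=-1677/16); attach at lengths (805/64, 603/64); label the merged cluster FRS
  updated: d(FRS,H)=33/2, d(FRS,JPQV)=445/32
iteration 6: select FRS,H (d=33/2, Q=-1593/32); attach at lengths (353/64, 703/64); label the merged cluster FHRS
  updated: d(FHRS,JPQV)=537/64
iteration 7: select FHRS,JPQV (d=537/64); attach at lengths (537/128, 537/128); label the merged cluster FHJPQRSV
final tree: ((((F:95/12,R:37/12):805/64,S:603/64):353/64,H:703/64):537/128,(((J:61/20,P:239/20):219/32,V:53/32):113/16,Q:23/16):537/128)
total length: 5753/64

113/16,23/16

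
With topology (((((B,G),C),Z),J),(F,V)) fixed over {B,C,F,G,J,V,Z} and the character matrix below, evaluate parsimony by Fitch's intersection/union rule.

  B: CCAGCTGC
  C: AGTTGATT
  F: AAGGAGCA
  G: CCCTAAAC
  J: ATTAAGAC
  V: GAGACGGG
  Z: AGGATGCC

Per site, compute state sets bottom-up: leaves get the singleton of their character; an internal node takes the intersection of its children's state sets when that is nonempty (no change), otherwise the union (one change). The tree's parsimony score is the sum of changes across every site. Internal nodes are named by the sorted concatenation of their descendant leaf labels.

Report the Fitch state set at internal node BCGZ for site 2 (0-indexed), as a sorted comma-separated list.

BG@0: {C} ∩ {C} = {C} (intersection, +0)
BCG@0: {C} ∪ {A} = {A,C} (union, +1)
BCGZ@0: {A,C} ∩ {A} = {A} (intersection, +0)
BCGJZ@0: {A} ∩ {A} = {A} (intersection, +0)
FV@0: {A} ∪ {G} = {A,G} (union, +1)
BCFGJVZ@0: {A} ∩ {A,G} = {A} (intersection, +0)
BG@1: {C} ∩ {C} = {C} (intersection, +0)
BCG@1: {C} ∪ {G} = {C,G} (union, +1)
BCGZ@1: {C,G} ∩ {G} = {G} (intersection, +0)
BCGJZ@1: {G} ∪ {T} = {G,T} (union, +1)
FV@1: {A} ∩ {A} = {A} (intersection, +0)
BCFGJVZ@1: {G,T} ∪ {A} = {A,G,T} (union, +1)
BG@2: {A} ∪ {C} = {A,C} (union, +1)
BCG@2: {A,C} ∪ {T} = {A,C,T} (union, +1)
BCGZ@2: {A,C,T} ∪ {G} = {A,C,G,T} (union, +1)
BCGJZ@2: {A,C,G,T} ∩ {T} = {T} (intersection, +0)
FV@2: {G} ∩ {G} = {G} (intersection, +0)
BCFGJVZ@2: {T} ∪ {G} = {G,T} (union, +1)
BG@3: {G} ∪ {T} = {G,T} (union, +1)
BCG@3: {G,T} ∩ {T} = {T} (intersection, +0)
BCGZ@3: {T} ∪ {A} = {A,T} (union, +1)
BCGJZ@3: {A,T} ∩ {A} = {A} (intersection, +0)
FV@3: {G} ∪ {A} = {A,G} (union, +1)
BCFGJVZ@3: {A} ∩ {A,G} = {A} (intersection, +0)
BG@4: {C} ∪ {A} = {A,C} (union, +1)
BCG@4: {A,C} ∪ {G} = {A,C,G} (union, +1)
BCGZ@4: {A,C,G} ∪ {T} = {A,C,G,T} (union, +1)
BCGJZ@4: {A,C,G,T} ∩ {A} = {A} (intersection, +0)
FV@4: {A} ∪ {C} = {A,C} (union, +1)
BCFGJVZ@4: {A} ∩ {A,C} = {A} (intersection, +0)
BG@5: {T} ∪ {A} = {A,T} (union, +1)
BCG@5: {A,T} ∩ {A} = {A} (intersection, +0)
BCGZ@5: {A} ∪ {G} = {A,G} (union, +1)
BCGJZ@5: {A,G} ∩ {G} = {G} (intersection, +0)
FV@5: {G} ∩ {G} = {G} (intersection, +0)
BCFGJVZ@5: {G} ∩ {G} = {G} (intersection, +0)
BG@6: {G} ∪ {A} = {A,G} (union, +1)
BCG@6: {A,G} ∪ {T} = {A,G,T} (union, +1)
BCGZ@6: {A,G,T} ∪ {C} = {A,C,G,T} (union, +1)
BCGJZ@6: {A,C,G,T} ∩ {A} = {A} (intersection, +0)
FV@6: {C} ∪ {G} = {C,G} (union, +1)
BCFGJVZ@6: {A} ∪ {C,G} = {A,C,G} (union, +1)
BG@7: {C} ∩ {C} = {C} (intersection, +0)
BCG@7: {C} ∪ {T} = {C,T} (union, +1)
BCGZ@7: {C,T} ∩ {C} = {C} (intersection, +0)
BCGJZ@7: {C} ∩ {C} = {C} (intersection, +0)
FV@7: {A} ∪ {G} = {A,G} (union, +1)
BCFGJVZ@7: {C} ∪ {A,G} = {A,C,G} (union, +1)
per-site changes: [2, 3, 4, 3, 4, 2, 5, 3]; total = 26

A,C,G,T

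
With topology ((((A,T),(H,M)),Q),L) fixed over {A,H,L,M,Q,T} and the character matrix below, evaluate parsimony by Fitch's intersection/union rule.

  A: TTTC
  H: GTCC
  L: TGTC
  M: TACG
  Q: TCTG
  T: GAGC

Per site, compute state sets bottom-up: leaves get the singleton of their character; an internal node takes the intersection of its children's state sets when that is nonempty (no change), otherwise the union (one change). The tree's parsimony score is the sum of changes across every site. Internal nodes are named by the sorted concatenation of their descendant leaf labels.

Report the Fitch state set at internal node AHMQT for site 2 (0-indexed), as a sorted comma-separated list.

T

[col 0] AT: children A:{T}, T:{G} ∪→ {G,T}; cost 1
[col 0] HM: children H:{G}, M:{T} ∪→ {G,T}; cost 1
[col 0] AHMT: children AT:{G,T}, HM:{G,T} ∩→ {G,T}; cost 0
[col 0] AHMQT: children AHMT:{G,T}, Q:{T} ∩→ {T}; cost 0
[col 0] AHLMQT: children AHMQT:{T}, L:{T} ∩→ {T}; cost 0
[col 1] AT: children A:{T}, T:{A} ∪→ {A,T}; cost 1
[col 1] HM: children H:{T}, M:{A} ∪→ {A,T}; cost 1
[col 1] AHMT: children AT:{A,T}, HM:{A,T} ∩→ {A,T}; cost 0
[col 1] AHMQT: children AHMT:{A,T}, Q:{C} ∪→ {A,C,T}; cost 1
[col 1] AHLMQT: children AHMQT:{A,C,T}, L:{G} ∪→ {A,C,G,T}; cost 1
[col 2] AT: children A:{T}, T:{G} ∪→ {G,T}; cost 1
[col 2] HM: children H:{C}, M:{C} ∩→ {C}; cost 0
[col 2] AHMT: children AT:{G,T}, HM:{C} ∪→ {C,G,T}; cost 1
[col 2] AHMQT: children AHMT:{C,G,T}, Q:{T} ∩→ {T}; cost 0
[col 2] AHLMQT: children AHMQT:{T}, L:{T} ∩→ {T}; cost 0
[col 3] AT: children A:{C}, T:{C} ∩→ {C}; cost 0
[col 3] HM: children H:{C}, M:{G} ∪→ {C,G}; cost 1
[col 3] AHMT: children AT:{C}, HM:{C,G} ∩→ {C}; cost 0
[col 3] AHMQT: children AHMT:{C}, Q:{G} ∪→ {C,G}; cost 1
[col 3] AHLMQT: children AHMQT:{C,G}, L:{C} ∩→ {C}; cost 0
per-site changes: [2, 4, 2, 2]; total = 10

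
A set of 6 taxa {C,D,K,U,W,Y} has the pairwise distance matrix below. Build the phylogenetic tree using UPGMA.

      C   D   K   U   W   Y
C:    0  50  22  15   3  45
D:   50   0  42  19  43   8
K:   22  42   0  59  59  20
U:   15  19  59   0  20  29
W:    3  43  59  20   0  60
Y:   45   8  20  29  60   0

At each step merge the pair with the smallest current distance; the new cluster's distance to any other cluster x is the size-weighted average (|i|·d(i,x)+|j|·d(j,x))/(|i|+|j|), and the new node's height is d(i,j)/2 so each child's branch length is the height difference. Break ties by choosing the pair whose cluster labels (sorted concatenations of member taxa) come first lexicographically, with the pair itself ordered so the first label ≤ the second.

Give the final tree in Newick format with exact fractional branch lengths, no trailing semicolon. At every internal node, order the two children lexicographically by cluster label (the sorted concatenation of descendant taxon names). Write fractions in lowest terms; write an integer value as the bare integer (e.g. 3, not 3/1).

1. join C+W (d=3) ⇒ CW; edges |C|=3/2, |W|=3/2
  updated: d(CW,D)=93/2, d(CW,K)=81/2, d(CW,U)=35/2, d(CW,Y)=105/2
2. join D+Y (d=8) ⇒ DY; edges |D|=4, |Y|=4
  updated: d(CW,DY)=99/2, d(DY,K)=31, d(DY,U)=24
3. join CW+U (d=35/2) ⇒ CUW; edges |CW|=29/4, |U|=35/4
  updated: d(CUW,DY)=41, d(CUW,K)=140/3
4. join DY+K (d=31) ⇒ DKY; edges |DY|=23/2, |K|=31/2
  updated: d(CUW,DKY)=386/9
5. join CUW+DKY (d=386/9) ⇒ CDKUWY; edges |CUW|=457/36, |DKY|=107/18
final tree: (((C:3/2,W:3/2):29/4,U:35/4):457/36,((D:4,Y:4):23/2,K:31/2):107/18)
total length: 2615/36

(((C:3/2,W:3/2):29/4,U:35/4):457/36,((D:4,Y:4):23/2,K:31/2):107/18)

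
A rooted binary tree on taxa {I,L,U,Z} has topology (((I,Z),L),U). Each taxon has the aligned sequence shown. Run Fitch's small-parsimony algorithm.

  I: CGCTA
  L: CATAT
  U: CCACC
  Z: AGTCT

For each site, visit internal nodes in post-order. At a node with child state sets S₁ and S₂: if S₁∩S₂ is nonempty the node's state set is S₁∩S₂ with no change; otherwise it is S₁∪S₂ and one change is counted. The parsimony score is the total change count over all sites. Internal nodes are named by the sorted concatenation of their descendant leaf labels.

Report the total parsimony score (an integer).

9

[col 0] IZ: children I:{C}, Z:{A} ∪→ {A,C}; cost 1
[col 0] ILZ: children IZ:{A,C}, L:{C} ∩→ {C}; cost 0
[col 0] ILUZ: children ILZ:{C}, U:{C} ∩→ {C}; cost 0
[col 1] IZ: children I:{G}, Z:{G} ∩→ {G}; cost 0
[col 1] ILZ: children IZ:{G}, L:{A} ∪→ {A,G}; cost 1
[col 1] ILUZ: children ILZ:{A,G}, U:{C} ∪→ {A,C,G}; cost 1
[col 2] IZ: children I:{C}, Z:{T} ∪→ {C,T}; cost 1
[col 2] ILZ: children IZ:{C,T}, L:{T} ∩→ {T}; cost 0
[col 2] ILUZ: children ILZ:{T}, U:{A} ∪→ {A,T}; cost 1
[col 3] IZ: children I:{T}, Z:{C} ∪→ {C,T}; cost 1
[col 3] ILZ: children IZ:{C,T}, L:{A} ∪→ {A,C,T}; cost 1
[col 3] ILUZ: children ILZ:{A,C,T}, U:{C} ∩→ {C}; cost 0
[col 4] IZ: children I:{A}, Z:{T} ∪→ {A,T}; cost 1
[col 4] ILZ: children IZ:{A,T}, L:{T} ∩→ {T}; cost 0
[col 4] ILUZ: children ILZ:{T}, U:{C} ∪→ {C,T}; cost 1
per-site changes: [1, 2, 2, 2, 2]; total = 9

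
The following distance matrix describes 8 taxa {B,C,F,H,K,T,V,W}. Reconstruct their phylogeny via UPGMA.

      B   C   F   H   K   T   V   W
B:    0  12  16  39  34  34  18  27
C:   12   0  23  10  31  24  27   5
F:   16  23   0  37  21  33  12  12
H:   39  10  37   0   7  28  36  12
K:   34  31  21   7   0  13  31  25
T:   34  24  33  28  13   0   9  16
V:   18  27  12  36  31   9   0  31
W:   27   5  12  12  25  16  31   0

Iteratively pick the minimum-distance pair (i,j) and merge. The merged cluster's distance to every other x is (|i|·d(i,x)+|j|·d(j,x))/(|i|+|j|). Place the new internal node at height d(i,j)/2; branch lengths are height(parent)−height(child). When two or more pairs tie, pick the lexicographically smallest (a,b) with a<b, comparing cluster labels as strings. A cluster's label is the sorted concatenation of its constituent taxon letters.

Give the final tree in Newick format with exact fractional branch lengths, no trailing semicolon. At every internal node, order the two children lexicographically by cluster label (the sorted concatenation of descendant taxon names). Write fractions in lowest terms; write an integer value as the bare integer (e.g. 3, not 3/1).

((((B:8,F:8):5/4,(C:5/2,W:5/2):27/4):47/16,(T:9/2,V:9/2):123/16):49/48,(H:7/2,K:7/2):233/24)

step 1: merge (C,W) at d=5; branch lengths C→5/2, W→5/2; new cluster CW
  updated: d(B,CW)=39/2, d(CW,F)=35/2, d(CW,H)=11, d(CW,K)=28, d(CW,T)=20, d(CW,V)=29
step 2: merge (H,K) at d=7; branch lengths H→7/2, K→7/2; new cluster HK
  updated: d(B,HK)=73/2, d(CW,HK)=39/2, d(F,HK)=29, d(HK,T)=41/2, d(HK,V)=67/2
step 3: merge (T,V) at d=9; branch lengths T→9/2, V→9/2; new cluster TV
  updated: d(B,TV)=26, d(CW,TV)=49/2, d(F,TV)=45/2, d(HK,TV)=27
step 4: merge (B,F) at d=16; branch lengths B→8, F→8; new cluster BF
  updated: d(BF,CW)=37/2, d(BF,HK)=131/4, d(BF,TV)=97/4
step 5: merge (BF,CW) at d=37/2; branch lengths BF→5/4, CW→27/4; new cluster BCFW
  updated: d(BCFW,HK)=209/8, d(BCFW,TV)=195/8
step 6: merge (BCFW,TV) at d=195/8; branch lengths BCFW→47/16, TV→123/16; new cluster BCFTVW
  updated: d(BCFTVW,HK)=317/12
step 7: merge (BCFTVW,HK) at d=317/12; branch lengths BCFTVW→49/48, HK→233/24; new cluster BCFHKTVW
final tree: ((((B:8,F:8):5/4,(C:5/2,W:5/2):27/4):47/16,(T:9/2,V:9/2):123/16):49/48,(H:7/2,K:7/2):233/24)
total length: 3185/48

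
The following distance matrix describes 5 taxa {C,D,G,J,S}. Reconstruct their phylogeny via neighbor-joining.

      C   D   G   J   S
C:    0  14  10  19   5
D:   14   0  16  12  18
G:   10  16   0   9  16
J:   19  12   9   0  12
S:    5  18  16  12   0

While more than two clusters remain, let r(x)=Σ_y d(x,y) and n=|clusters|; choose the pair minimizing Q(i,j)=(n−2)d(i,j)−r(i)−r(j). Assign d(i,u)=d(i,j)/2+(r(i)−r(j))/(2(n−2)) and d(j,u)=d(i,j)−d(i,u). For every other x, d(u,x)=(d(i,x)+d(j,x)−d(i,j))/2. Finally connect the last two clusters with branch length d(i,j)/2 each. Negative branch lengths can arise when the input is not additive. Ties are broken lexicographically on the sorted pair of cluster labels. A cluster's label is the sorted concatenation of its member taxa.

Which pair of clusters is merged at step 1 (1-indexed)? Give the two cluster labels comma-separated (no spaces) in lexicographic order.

C,S

step 1: merge (C,S) at d=5, Q=-84; branch lengths C→2, S→3; new cluster CS
  updated: d(CS,D)=27/2, d(CS,G)=21/2, d(CS,J)=13
step 2: merge (CS,D) at d=27/2, Q=-103/2; branch lengths CS→45/8, D→63/8; new cluster CDS
  updated: d(CDS,G)=13/2, d(CDS,J)=23/4
step 3: merge (CDS,G) at d=13/2, Q=-85/4; branch lengths CDS→13/8, G→39/8; new cluster CDGS
  updated: d(CDGS,J)=33/8
step 4: merge (CDGS,J) at d=33/8; branch lengths CDGS→33/16, J→33/16; new cluster CDGJS
final tree: ((((C:2,S:3):45/8,D:63/8):13/8,G:39/8):33/16,J:33/16)
total length: 233/8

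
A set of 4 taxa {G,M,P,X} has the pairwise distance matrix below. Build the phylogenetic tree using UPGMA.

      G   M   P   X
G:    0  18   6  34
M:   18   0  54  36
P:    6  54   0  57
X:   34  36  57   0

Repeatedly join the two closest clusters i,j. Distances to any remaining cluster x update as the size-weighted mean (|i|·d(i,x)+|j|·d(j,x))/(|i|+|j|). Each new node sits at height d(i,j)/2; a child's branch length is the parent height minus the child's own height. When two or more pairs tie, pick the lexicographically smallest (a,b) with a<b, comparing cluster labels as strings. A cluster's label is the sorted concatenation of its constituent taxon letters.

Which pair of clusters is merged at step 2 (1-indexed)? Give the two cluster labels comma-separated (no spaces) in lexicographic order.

step 1: merge (G,P) at d=6; branch lengths G→3, P→3; new cluster GP
  updated: d(GP,M)=36, d(GP,X)=91/2
step 2: merge (GP,M) at d=36; branch lengths GP→15, M→18; new cluster GMP
  updated: d(GMP,X)=127/3
step 3: merge (GMP,X) at d=127/3; branch lengths GMP→19/6, X→127/6; new cluster GMPX
final tree: (((G:3,P:3):15,M:18):19/6,X:127/6)
total length: 190/3

GP,M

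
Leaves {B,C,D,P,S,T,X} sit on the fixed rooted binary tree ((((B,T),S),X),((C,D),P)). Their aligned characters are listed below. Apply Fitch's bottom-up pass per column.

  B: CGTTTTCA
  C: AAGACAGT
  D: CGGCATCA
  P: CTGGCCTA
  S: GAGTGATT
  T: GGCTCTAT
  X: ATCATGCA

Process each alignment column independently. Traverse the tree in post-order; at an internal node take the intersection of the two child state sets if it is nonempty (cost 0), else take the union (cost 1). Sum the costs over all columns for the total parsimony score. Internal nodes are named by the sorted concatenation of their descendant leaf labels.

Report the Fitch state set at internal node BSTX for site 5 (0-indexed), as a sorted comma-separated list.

BT@0: {C} ∪ {G} = {C,G} (union, +1)
BST@0: {C,G} ∩ {G} = {G} (intersection, +0)
BSTX@0: {G} ∪ {A} = {A,G} (union, +1)
CD@0: {A} ∪ {C} = {A,C} (union, +1)
CDP@0: {A,C} ∩ {C} = {C} (intersection, +0)
BCDPSTX@0: {A,G} ∪ {C} = {A,C,G} (union, +1)
BT@1: {G} ∩ {G} = {G} (intersection, +0)
BST@1: {G} ∪ {A} = {A,G} (union, +1)
BSTX@1: {A,G} ∪ {T} = {A,G,T} (union, +1)
CD@1: {A} ∪ {G} = {A,G} (union, +1)
CDP@1: {A,G} ∪ {T} = {A,G,T} (union, +1)
BCDPSTX@1: {A,G,T} ∩ {A,G,T} = {A,G,T} (intersection, +0)
BT@2: {T} ∪ {C} = {C,T} (union, +1)
BST@2: {C,T} ∪ {G} = {C,G,T} (union, +1)
BSTX@2: {C,G,T} ∩ {C} = {C} (intersection, +0)
CD@2: {G} ∩ {G} = {G} (intersection, +0)
CDP@2: {G} ∩ {G} = {G} (intersection, +0)
BCDPSTX@2: {C} ∪ {G} = {C,G} (union, +1)
BT@3: {T} ∩ {T} = {T} (intersection, +0)
BST@3: {T} ∩ {T} = {T} (intersection, +0)
BSTX@3: {T} ∪ {A} = {A,T} (union, +1)
CD@3: {A} ∪ {C} = {A,C} (union, +1)
CDP@3: {A,C} ∪ {G} = {A,C,G} (union, +1)
BCDPSTX@3: {A,T} ∩ {A,C,G} = {A} (intersection, +0)
BT@4: {T} ∪ {C} = {C,T} (union, +1)
BST@4: {C,T} ∪ {G} = {C,G,T} (union, +1)
BSTX@4: {C,G,T} ∩ {T} = {T} (intersection, +0)
CD@4: {C} ∪ {A} = {A,C} (union, +1)
CDP@4: {A,C} ∩ {C} = {C} (intersection, +0)
BCDPSTX@4: {T} ∪ {C} = {C,T} (union, +1)
BT@5: {T} ∩ {T} = {T} (intersection, +0)
BST@5: {T} ∪ {A} = {A,T} (union, +1)
BSTX@5: {A,T} ∪ {G} = {A,G,T} (union, +1)
CD@5: {A} ∪ {T} = {A,T} (union, +1)
CDP@5: {A,T} ∪ {C} = {A,C,T} (union, +1)
BCDPSTX@5: {A,G,T} ∩ {A,C,T} = {A,T} (intersection, +0)
BT@6: {C} ∪ {A} = {A,C} (union, +1)
BST@6: {A,C} ∪ {T} = {A,C,T} (union, +1)
BSTX@6: {A,C,T} ∩ {C} = {C} (intersection, +0)
CD@6: {G} ∪ {C} = {C,G} (union, +1)
CDP@6: {C,G} ∪ {T} = {C,G,T} (union, +1)
BCDPSTX@6: {C} ∩ {C,G,T} = {C} (intersection, +0)
BT@7: {A} ∪ {T} = {A,T} (union, +1)
BST@7: {A,T} ∩ {T} = {T} (intersection, +0)
BSTX@7: {T} ∪ {A} = {A,T} (union, +1)
CD@7: {T} ∪ {A} = {A,T} (union, +1)
CDP@7: {A,T} ∩ {A} = {A} (intersection, +0)
BCDPSTX@7: {A,T} ∩ {A} = {A} (intersection, +0)
per-site changes: [4, 4, 3, 3, 4, 4, 4, 3]; total = 29

A,G,T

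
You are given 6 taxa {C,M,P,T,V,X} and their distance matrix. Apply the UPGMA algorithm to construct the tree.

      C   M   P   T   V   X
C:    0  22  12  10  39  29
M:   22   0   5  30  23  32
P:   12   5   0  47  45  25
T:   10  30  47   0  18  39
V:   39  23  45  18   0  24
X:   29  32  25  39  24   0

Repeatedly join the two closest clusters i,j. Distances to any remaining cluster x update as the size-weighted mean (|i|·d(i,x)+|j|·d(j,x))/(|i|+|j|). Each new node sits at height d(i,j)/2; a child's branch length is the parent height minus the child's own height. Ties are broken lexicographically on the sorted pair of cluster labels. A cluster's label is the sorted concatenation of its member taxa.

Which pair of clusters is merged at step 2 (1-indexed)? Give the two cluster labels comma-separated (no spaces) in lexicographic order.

C,T

step 1: merge (M,P) at d=5; branch lengths M→5/2, P→5/2; new cluster MP
  updated: d(C,MP)=17, d(MP,T)=77/2, d(MP,V)=34, d(MP,X)=57/2
step 2: merge (C,T) at d=10; branch lengths C→5, T→5; new cluster CT
  updated: d(CT,MP)=111/4, d(CT,V)=57/2, d(CT,X)=34
step 3: merge (V,X) at d=24; branch lengths V→12, X→12; new cluster VX
  updated: d(CT,VX)=125/4, d(MP,VX)=125/4
step 4: merge (CT,MP) at d=111/4; branch lengths CT→71/8, MP→91/8; new cluster CMPT
  updated: d(CMPT,VX)=125/4
step 5: merge (CMPT,VX) at d=125/4; branch lengths CMPT→7/4, VX→29/8; new cluster CMPTVX
final tree: (((C:5,T:5):71/8,(M:5/2,P:5/2):91/8):7/4,(V:12,X:12):29/8)
total length: 517/8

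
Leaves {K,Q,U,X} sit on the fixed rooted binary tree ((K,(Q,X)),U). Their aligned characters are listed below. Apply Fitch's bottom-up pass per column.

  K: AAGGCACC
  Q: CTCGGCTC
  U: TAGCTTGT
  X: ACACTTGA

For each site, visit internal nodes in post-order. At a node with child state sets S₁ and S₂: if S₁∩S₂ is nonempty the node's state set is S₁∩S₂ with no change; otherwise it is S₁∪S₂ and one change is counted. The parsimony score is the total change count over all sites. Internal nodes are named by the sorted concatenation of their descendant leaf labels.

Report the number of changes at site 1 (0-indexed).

QX@0: {C} ∪ {A} = {A,C} (union, +1)
KQX@0: {A} ∩ {A,C} = {A} (intersection, +0)
KQUX@0: {A} ∪ {T} = {A,T} (union, +1)
QX@1: {T} ∪ {C} = {C,T} (union, +1)
KQX@1: {A} ∪ {C,T} = {A,C,T} (union, +1)
KQUX@1: {A,C,T} ∩ {A} = {A} (intersection, +0)
QX@2: {C} ∪ {A} = {A,C} (union, +1)
KQX@2: {G} ∪ {A,C} = {A,C,G} (union, +1)
KQUX@2: {A,C,G} ∩ {G} = {G} (intersection, +0)
QX@3: {G} ∪ {C} = {C,G} (union, +1)
KQX@3: {G} ∩ {C,G} = {G} (intersection, +0)
KQUX@3: {G} ∪ {C} = {C,G} (union, +1)
QX@4: {G} ∪ {T} = {G,T} (union, +1)
KQX@4: {C} ∪ {G,T} = {C,G,T} (union, +1)
KQUX@4: {C,G,T} ∩ {T} = {T} (intersection, +0)
QX@5: {C} ∪ {T} = {C,T} (union, +1)
KQX@5: {A} ∪ {C,T} = {A,C,T} (union, +1)
KQUX@5: {A,C,T} ∩ {T} = {T} (intersection, +0)
QX@6: {T} ∪ {G} = {G,T} (union, +1)
KQX@6: {C} ∪ {G,T} = {C,G,T} (union, +1)
KQUX@6: {C,G,T} ∩ {G} = {G} (intersection, +0)
QX@7: {C} ∪ {A} = {A,C} (union, +1)
KQX@7: {C} ∩ {A,C} = {C} (intersection, +0)
KQUX@7: {C} ∪ {T} = {C,T} (union, +1)
per-site changes: [2, 2, 2, 2, 2, 2, 2, 2]; total = 16

2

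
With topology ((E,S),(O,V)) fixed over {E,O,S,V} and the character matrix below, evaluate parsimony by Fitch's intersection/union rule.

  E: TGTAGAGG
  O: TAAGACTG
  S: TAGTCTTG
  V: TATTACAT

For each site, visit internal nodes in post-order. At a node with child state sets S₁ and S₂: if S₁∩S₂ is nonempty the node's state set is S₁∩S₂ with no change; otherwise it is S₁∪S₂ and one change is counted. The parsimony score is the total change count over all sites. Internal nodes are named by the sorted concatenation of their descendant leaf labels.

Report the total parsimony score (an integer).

12

ES@0: {T} ∩ {T} = {T} (intersection, +0)
OV@0: {T} ∩ {T} = {T} (intersection, +0)
EOSV@0: {T} ∩ {T} = {T} (intersection, +0)
ES@1: {G} ∪ {A} = {A,G} (union, +1)
OV@1: {A} ∩ {A} = {A} (intersection, +0)
EOSV@1: {A,G} ∩ {A} = {A} (intersection, +0)
ES@2: {T} ∪ {G} = {G,T} (union, +1)
OV@2: {A} ∪ {T} = {A,T} (union, +1)
EOSV@2: {G,T} ∩ {A,T} = {T} (intersection, +0)
ES@3: {A} ∪ {T} = {A,T} (union, +1)
OV@3: {G} ∪ {T} = {G,T} (union, +1)
EOSV@3: {A,T} ∩ {G,T} = {T} (intersection, +0)
ES@4: {G} ∪ {C} = {C,G} (union, +1)
OV@4: {A} ∩ {A} = {A} (intersection, +0)
EOSV@4: {C,G} ∪ {A} = {A,C,G} (union, +1)
ES@5: {A} ∪ {T} = {A,T} (union, +1)
OV@5: {C} ∩ {C} = {C} (intersection, +0)
EOSV@5: {A,T} ∪ {C} = {A,C,T} (union, +1)
ES@6: {G} ∪ {T} = {G,T} (union, +1)
OV@6: {T} ∪ {A} = {A,T} (union, +1)
EOSV@6: {G,T} ∩ {A,T} = {T} (intersection, +0)
ES@7: {G} ∩ {G} = {G} (intersection, +0)
OV@7: {G} ∪ {T} = {G,T} (union, +1)
EOSV@7: {G} ∩ {G,T} = {G} (intersection, +0)
per-site changes: [0, 1, 2, 2, 2, 2, 2, 1]; total = 12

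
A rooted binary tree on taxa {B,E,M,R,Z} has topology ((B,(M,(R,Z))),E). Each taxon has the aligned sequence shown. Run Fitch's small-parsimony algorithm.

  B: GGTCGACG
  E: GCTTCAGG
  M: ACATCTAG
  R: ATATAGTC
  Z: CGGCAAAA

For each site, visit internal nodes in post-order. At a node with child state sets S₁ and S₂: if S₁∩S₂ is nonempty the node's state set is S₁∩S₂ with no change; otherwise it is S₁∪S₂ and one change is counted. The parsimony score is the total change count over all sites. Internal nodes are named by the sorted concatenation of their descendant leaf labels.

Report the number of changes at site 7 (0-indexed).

2

[col 0] RZ: children R:{A}, Z:{C} ∪→ {A,C}; cost 1
[col 0] MRZ: children M:{A}, RZ:{A,C} ∩→ {A}; cost 0
[col 0] BMRZ: children B:{G}, MRZ:{A} ∪→ {A,G}; cost 1
[col 0] BEMRZ: children BMRZ:{A,G}, E:{G} ∩→ {G}; cost 0
[col 1] RZ: children R:{T}, Z:{G} ∪→ {G,T}; cost 1
[col 1] MRZ: children M:{C}, RZ:{G,T} ∪→ {C,G,T}; cost 1
[col 1] BMRZ: children B:{G}, MRZ:{C,G,T} ∩→ {G}; cost 0
[col 1] BEMRZ: children BMRZ:{G}, E:{C} ∪→ {C,G}; cost 1
[col 2] RZ: children R:{A}, Z:{G} ∪→ {A,G}; cost 1
[col 2] MRZ: children M:{A}, RZ:{A,G} ∩→ {A}; cost 0
[col 2] BMRZ: children B:{T}, MRZ:{A} ∪→ {A,T}; cost 1
[col 2] BEMRZ: children BMRZ:{A,T}, E:{T} ∩→ {T}; cost 0
[col 3] RZ: children R:{T}, Z:{C} ∪→ {C,T}; cost 1
[col 3] MRZ: children M:{T}, RZ:{C,T} ∩→ {T}; cost 0
[col 3] BMRZ: children B:{C}, MRZ:{T} ∪→ {C,T}; cost 1
[col 3] BEMRZ: children BMRZ:{C,T}, E:{T} ∩→ {T}; cost 0
[col 4] RZ: children R:{A}, Z:{A} ∩→ {A}; cost 0
[col 4] MRZ: children M:{C}, RZ:{A} ∪→ {A,C}; cost 1
[col 4] BMRZ: children B:{G}, MRZ:{A,C} ∪→ {A,C,G}; cost 1
[col 4] BEMRZ: children BMRZ:{A,C,G}, E:{C} ∩→ {C}; cost 0
[col 5] RZ: children R:{G}, Z:{A} ∪→ {A,G}; cost 1
[col 5] MRZ: children M:{T}, RZ:{A,G} ∪→ {A,G,T}; cost 1
[col 5] BMRZ: children B:{A}, MRZ:{A,G,T} ∩→ {A}; cost 0
[col 5] BEMRZ: children BMRZ:{A}, E:{A} ∩→ {A}; cost 0
[col 6] RZ: children R:{T}, Z:{A} ∪→ {A,T}; cost 1
[col 6] MRZ: children M:{A}, RZ:{A,T} ∩→ {A}; cost 0
[col 6] BMRZ: children B:{C}, MRZ:{A} ∪→ {A,C}; cost 1
[col 6] BEMRZ: children BMRZ:{A,C}, E:{G} ∪→ {A,C,G}; cost 1
[col 7] RZ: children R:{C}, Z:{A} ∪→ {A,C}; cost 1
[col 7] MRZ: children M:{G}, RZ:{A,C} ∪→ {A,C,G}; cost 1
[col 7] BMRZ: children B:{G}, MRZ:{A,C,G} ∩→ {G}; cost 0
[col 7] BEMRZ: children BMRZ:{G}, E:{G} ∩→ {G}; cost 0
per-site changes: [2, 3, 2, 2, 2, 2, 3, 2]; total = 18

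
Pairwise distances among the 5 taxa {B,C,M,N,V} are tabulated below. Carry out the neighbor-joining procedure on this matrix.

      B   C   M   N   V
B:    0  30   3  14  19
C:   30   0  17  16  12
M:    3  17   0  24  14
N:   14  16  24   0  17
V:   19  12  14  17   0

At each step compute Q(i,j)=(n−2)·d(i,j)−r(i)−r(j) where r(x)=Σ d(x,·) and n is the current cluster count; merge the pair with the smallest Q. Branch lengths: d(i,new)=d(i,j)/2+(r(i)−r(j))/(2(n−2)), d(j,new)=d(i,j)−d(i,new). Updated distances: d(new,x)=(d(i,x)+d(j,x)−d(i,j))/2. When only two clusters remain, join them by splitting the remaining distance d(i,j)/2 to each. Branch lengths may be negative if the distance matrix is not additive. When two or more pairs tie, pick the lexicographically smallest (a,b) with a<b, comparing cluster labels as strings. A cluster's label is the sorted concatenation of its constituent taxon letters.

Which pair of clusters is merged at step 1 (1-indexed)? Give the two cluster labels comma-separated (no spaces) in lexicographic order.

B,M

step 1: merge (B,M) at d=3, Q=-115; branch lengths B→17/6, M→1/6; new cluster BM
  updated: d(BM,C)=22, d(BM,N)=35/2, d(BM,V)=15
step 2: merge (BM,N) at d=35/2, Q=-70; branch lengths BM→39/4, N→31/4; new cluster BMN
  updated: d(BMN,C)=41/4, d(BMN,V)=29/4
step 3: merge (BMN,C) at d=41/4, Q=-59/2; branch lengths BMN→11/4, C→15/2; new cluster BCMN
  updated: d(BCMN,V)=9/2
step 4: merge (BCMN,V) at d=9/2; branch lengths BCMN→9/4, V→9/4; new cluster BCMNV
final tree: ((((B:17/6,M:1/6):39/4,N:31/4):11/4,C:15/2):9/4,V:9/4)
total length: 141/4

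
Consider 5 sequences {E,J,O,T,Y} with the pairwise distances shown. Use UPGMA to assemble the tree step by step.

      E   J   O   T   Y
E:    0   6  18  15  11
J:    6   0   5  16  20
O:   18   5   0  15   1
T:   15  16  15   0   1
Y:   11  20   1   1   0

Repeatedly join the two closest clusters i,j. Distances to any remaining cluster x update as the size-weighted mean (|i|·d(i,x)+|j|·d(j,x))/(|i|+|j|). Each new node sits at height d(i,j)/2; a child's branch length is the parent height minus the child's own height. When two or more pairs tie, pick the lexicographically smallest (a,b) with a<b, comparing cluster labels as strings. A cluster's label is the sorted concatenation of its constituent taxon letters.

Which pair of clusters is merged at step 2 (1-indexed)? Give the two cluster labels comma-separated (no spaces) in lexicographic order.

1. join O+Y (d=1) ⇒ OY; edges |O|=1/2, |Y|=1/2
  updated: d(E,OY)=29/2, d(J,OY)=25/2, d(OY,T)=8
2. join E+J (d=6) ⇒ EJ; edges |E|=3, |J|=3
  updated: d(EJ,OY)=27/2, d(EJ,T)=31/2
3. join OY+T (d=8) ⇒ OTY; edges |OY|=7/2, |T|=4
  updated: d(EJ,OTY)=85/6
4. join EJ+OTY (d=85/6) ⇒ EJOTY; edges |EJ|=49/12, |OTY|=37/12
final tree: ((E:3,J:3):49/12,((O:1/2,Y:1/2):7/2,T:4):37/12)
total length: 65/3

E,J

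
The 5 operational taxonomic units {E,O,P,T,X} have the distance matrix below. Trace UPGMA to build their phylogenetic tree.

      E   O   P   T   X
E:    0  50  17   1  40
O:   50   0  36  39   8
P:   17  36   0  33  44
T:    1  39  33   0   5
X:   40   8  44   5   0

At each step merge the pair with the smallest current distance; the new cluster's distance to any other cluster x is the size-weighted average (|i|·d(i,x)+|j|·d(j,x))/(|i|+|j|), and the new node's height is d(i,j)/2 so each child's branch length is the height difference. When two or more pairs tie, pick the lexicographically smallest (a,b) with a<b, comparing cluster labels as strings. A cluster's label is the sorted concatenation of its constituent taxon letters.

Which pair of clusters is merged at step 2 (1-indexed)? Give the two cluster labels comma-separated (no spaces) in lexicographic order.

1. join E+T (d=1) ⇒ ET; edges |E|=1/2, |T|=1/2
  updated: d(ET,O)=89/2, d(ET,P)=25, d(ET,X)=45/2
2. join O+X (d=8) ⇒ OX; edges |O|=4, |X|=4
  updated: d(ET,OX)=67/2, d(OX,P)=40
3. join ET+P (d=25) ⇒ EPT; edges |ET|=12, |P|=25/2
  updated: d(EPT,OX)=107/3
4. join EPT+OX (d=107/3) ⇒ EOPTX; edges |EPT|=16/3, |OX|=83/6
final tree: (((E:1/2,T:1/2):12,P:25/2):16/3,(O:4,X:4):83/6)
total length: 158/3

O,X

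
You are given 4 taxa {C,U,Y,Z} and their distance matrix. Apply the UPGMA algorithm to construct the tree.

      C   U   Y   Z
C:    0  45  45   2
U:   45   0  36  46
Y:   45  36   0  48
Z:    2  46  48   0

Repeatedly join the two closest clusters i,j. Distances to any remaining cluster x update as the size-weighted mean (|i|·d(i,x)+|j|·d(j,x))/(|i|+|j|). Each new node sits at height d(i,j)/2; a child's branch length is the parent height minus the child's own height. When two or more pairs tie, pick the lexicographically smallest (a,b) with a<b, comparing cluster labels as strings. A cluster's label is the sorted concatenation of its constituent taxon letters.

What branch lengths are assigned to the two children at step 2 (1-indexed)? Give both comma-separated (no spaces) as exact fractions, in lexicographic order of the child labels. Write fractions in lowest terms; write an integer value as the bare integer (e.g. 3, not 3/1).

18,18

step 1: merge (C,Z) at d=2; branch lengths C→1, Z→1; new cluster CZ
  updated: d(CZ,U)=91/2, d(CZ,Y)=93/2
step 2: merge (U,Y) at d=36; branch lengths U→18, Y→18; new cluster UY
  updated: d(CZ,UY)=46
step 3: merge (CZ,UY) at d=46; branch lengths CZ→22, UY→5; new cluster CUYZ
final tree: ((C:1,Z:1):22,(U:18,Y:18):5)
total length: 65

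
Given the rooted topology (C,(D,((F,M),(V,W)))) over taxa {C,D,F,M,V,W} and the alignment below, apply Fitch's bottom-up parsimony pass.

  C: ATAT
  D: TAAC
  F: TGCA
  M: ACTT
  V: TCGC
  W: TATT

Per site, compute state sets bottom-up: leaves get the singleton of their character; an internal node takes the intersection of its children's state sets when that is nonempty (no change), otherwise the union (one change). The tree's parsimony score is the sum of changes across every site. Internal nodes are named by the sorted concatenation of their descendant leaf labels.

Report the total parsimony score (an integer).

12

FM@0: {T} ∪ {A} = {A,T} (union, +1)
VW@0: {T} ∩ {T} = {T} (intersection, +0)
FMVW@0: {A,T} ∩ {T} = {T} (intersection, +0)
DFMVW@0: {T} ∩ {T} = {T} (intersection, +0)
CDFMVW@0: {A} ∪ {T} = {A,T} (union, +1)
FM@1: {G} ∪ {C} = {C,G} (union, +1)
VW@1: {C} ∪ {A} = {A,C} (union, +1)
FMVW@1: {C,G} ∩ {A,C} = {C} (intersection, +0)
DFMVW@1: {A} ∪ {C} = {A,C} (union, +1)
CDFMVW@1: {T} ∪ {A,C} = {A,C,T} (union, +1)
FM@2: {C} ∪ {T} = {C,T} (union, +1)
VW@2: {G} ∪ {T} = {G,T} (union, +1)
FMVW@2: {C,T} ∩ {G,T} = {T} (intersection, +0)
DFMVW@2: {A} ∪ {T} = {A,T} (union, +1)
CDFMVW@2: {A} ∩ {A,T} = {A} (intersection, +0)
FM@3: {A} ∪ {T} = {A,T} (union, +1)
VW@3: {C} ∪ {T} = {C,T} (union, +1)
FMVW@3: {A,T} ∩ {C,T} = {T} (intersection, +0)
DFMVW@3: {C} ∪ {T} = {C,T} (union, +1)
CDFMVW@3: {T} ∩ {C,T} = {T} (intersection, +0)
per-site changes: [2, 4, 3, 3]; total = 12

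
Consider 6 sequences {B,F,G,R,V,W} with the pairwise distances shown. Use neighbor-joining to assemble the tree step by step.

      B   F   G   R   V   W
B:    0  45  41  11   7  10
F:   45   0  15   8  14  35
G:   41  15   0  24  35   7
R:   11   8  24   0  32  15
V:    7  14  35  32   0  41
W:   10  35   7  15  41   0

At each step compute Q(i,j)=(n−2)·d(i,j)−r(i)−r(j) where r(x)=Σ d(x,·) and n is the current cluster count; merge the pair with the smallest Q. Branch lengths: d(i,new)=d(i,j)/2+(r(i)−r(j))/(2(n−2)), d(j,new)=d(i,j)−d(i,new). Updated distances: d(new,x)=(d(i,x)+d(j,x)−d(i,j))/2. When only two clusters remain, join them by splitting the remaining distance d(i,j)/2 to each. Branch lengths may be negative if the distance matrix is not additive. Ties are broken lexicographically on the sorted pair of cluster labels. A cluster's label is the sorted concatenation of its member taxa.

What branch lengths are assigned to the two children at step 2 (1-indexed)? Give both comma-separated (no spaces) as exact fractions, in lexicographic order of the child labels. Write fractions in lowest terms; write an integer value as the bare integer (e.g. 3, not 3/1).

iteration 1: select B,V (d=7, Q=-215); attach at lengths (13/8, 43/8); label the merged cluster BV
  updated: d(BV,F)=26, d(BV,G)=69/2, d(BV,R)=18, d(BV,W)=22
iteration 2: select G,W (d=7, Q=-277/2); attach at lengths (15/4, 13/4); label the merged cluster GW
  updated: d(BV,GW)=99/4, d(F,GW)=43/2, d(GW,R)=16
iteration 3: select BV,GW (d=99/4, Q=-163/2); attach at lengths (14, 43/4); label the merged cluster BGVW
  updated: d(BGVW,F)=91/8, d(BGVW,R)=37/8
iteration 4: select BGVW,F (d=91/8, Q=-24); attach at lengths (4, 59/8); label the merged cluster BFGVW
  updated: d(BFGVW,R)=5/8
iteration 5: select BFGVW,R (d=5/8); attach at lengths (5/16, 5/16); label the merged cluster BFGRVW
final tree: ((((B:13/8,V:43/8):14,(G:15/4,W:13/4):43/4):4,F:59/8):5/16,R:5/16)
total length: 203/4

15/4,13/4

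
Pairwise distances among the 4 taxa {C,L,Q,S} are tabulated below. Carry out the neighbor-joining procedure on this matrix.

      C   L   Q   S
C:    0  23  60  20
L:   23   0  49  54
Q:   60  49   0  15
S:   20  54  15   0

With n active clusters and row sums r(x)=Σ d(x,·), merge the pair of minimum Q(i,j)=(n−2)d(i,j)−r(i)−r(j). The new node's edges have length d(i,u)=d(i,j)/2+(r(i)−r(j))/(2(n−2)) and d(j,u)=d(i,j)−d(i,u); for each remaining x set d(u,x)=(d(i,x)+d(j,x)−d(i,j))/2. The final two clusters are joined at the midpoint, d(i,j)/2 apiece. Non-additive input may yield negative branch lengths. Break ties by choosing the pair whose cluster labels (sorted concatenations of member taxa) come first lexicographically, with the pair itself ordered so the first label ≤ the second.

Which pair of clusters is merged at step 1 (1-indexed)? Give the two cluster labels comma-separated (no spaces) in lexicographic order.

1. join C+L (d=23, Q=-183) ⇒ CL; edges |C|=23/4, |L|=69/4
  updated: d(CL,Q)=43, d(CL,S)=51/2
2. join CL+Q (d=43, Q=-167/2) ⇒ CLQ; edges |CL|=107/4, |Q|=65/4
  updated: d(CLQ,S)=-5/4
3. join CLQ+S (d=-5/4) ⇒ CLQS; edges |CLQ|=-5/8, |S|=-5/8
final tree: (((C:23/4,L:69/4):107/4,Q:65/4):-5/8,S:-5/8)
total length: 259/4

C,L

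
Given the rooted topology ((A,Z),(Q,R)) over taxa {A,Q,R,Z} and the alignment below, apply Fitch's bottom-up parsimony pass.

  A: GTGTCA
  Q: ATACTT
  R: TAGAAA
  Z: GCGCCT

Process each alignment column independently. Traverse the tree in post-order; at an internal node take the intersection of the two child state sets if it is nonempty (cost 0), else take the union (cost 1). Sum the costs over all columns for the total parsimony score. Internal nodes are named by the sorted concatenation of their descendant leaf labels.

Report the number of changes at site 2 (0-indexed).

AZ@0: {G} ∩ {G} = {G} (intersection, +0)
QR@0: {A} ∪ {T} = {A,T} (union, +1)
AQRZ@0: {G} ∪ {A,T} = {A,G,T} (union, +1)
AZ@1: {T} ∪ {C} = {C,T} (union, +1)
QR@1: {T} ∪ {A} = {A,T} (union, +1)
AQRZ@1: {C,T} ∩ {A,T} = {T} (intersection, +0)
AZ@2: {G} ∩ {G} = {G} (intersection, +0)
QR@2: {A} ∪ {G} = {A,G} (union, +1)
AQRZ@2: {G} ∩ {A,G} = {G} (intersection, +0)
AZ@3: {T} ∪ {C} = {C,T} (union, +1)
QR@3: {C} ∪ {A} = {A,C} (union, +1)
AQRZ@3: {C,T} ∩ {A,C} = {C} (intersection, +0)
AZ@4: {C} ∩ {C} = {C} (intersection, +0)
QR@4: {T} ∪ {A} = {A,T} (union, +1)
AQRZ@4: {C} ∪ {A,T} = {A,C,T} (union, +1)
AZ@5: {A} ∪ {T} = {A,T} (union, +1)
QR@5: {T} ∪ {A} = {A,T} (union, +1)
AQRZ@5: {A,T} ∩ {A,T} = {A,T} (intersection, +0)
per-site changes: [2, 2, 1, 2, 2, 2]; total = 11

1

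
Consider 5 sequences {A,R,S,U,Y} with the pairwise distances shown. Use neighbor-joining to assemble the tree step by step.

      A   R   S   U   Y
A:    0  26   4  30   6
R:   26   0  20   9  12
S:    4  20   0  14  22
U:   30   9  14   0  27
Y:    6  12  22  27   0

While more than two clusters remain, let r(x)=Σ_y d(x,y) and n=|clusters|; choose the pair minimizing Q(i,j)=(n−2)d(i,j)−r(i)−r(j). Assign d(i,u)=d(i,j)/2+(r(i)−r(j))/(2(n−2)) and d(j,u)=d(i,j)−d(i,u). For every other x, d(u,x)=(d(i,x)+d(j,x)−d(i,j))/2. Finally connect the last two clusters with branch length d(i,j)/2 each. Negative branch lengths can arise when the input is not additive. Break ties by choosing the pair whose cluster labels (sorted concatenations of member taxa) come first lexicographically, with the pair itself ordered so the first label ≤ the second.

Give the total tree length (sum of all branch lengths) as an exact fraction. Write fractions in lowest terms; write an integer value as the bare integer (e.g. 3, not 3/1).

step 1: merge (R,U) at d=9, Q=-120; branch lengths R→7/3, U→20/3; new cluster RU
  updated: d(A,RU)=47/2, d(RU,S)=25/2, d(RU,Y)=15
step 2: merge (A,Y) at d=6, Q=-129/2; branch lengths A→5/8, Y→43/8; new cluster AY
  updated: d(AY,RU)=65/4, d(AY,S)=10
step 3: merge (AY,RU) at d=65/4, Q=-155/4; branch lengths AY→55/8, RU→75/8; new cluster ARUY
  updated: d(ARUY,S)=25/8
step 4: merge (ARUY,S) at d=25/8; branch lengths ARUY→25/16, S→25/16; new cluster ARSUY
final tree: (((A:5/8,Y:43/8):55/8,(R:7/3,U:20/3):75/8):25/16,S:25/16)
total length: 275/8

275/8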